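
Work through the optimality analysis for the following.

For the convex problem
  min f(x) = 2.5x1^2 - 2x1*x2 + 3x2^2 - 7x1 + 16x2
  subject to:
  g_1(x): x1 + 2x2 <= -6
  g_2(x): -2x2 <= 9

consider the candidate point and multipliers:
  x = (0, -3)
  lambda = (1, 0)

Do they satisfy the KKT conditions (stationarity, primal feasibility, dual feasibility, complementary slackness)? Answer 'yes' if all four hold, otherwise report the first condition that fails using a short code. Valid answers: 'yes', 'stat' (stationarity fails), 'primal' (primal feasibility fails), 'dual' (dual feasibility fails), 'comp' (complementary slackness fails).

Gradient of f: grad f(x) = Q x + c = (-1, -2)
Constraint values g_i(x) = a_i^T x - b_i:
  g_1((0, -3)) = 0
  g_2((0, -3)) = -3
Stationarity residual: grad f(x) + sum_i lambda_i a_i = (0, 0)
  -> stationarity OK
Primal feasibility (all g_i <= 0): OK
Dual feasibility (all lambda_i >= 0): OK
Complementary slackness (lambda_i * g_i(x) = 0 for all i): OK

Verdict: yes, KKT holds.

yes


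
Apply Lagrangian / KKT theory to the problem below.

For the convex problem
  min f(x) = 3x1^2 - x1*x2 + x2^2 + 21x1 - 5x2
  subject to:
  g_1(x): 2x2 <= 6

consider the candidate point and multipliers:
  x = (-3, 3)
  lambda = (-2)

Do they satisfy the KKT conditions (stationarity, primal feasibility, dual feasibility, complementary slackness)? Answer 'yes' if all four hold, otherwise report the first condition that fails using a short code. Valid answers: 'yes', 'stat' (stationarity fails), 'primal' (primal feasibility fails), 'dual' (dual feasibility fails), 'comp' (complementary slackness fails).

Gradient of f: grad f(x) = Q x + c = (0, 4)
Constraint values g_i(x) = a_i^T x - b_i:
  g_1((-3, 3)) = 0
Stationarity residual: grad f(x) + sum_i lambda_i a_i = (0, 0)
  -> stationarity OK
Primal feasibility (all g_i <= 0): OK
Dual feasibility (all lambda_i >= 0): FAILS
Complementary slackness (lambda_i * g_i(x) = 0 for all i): OK

Verdict: the first failing condition is dual_feasibility -> dual.

dual


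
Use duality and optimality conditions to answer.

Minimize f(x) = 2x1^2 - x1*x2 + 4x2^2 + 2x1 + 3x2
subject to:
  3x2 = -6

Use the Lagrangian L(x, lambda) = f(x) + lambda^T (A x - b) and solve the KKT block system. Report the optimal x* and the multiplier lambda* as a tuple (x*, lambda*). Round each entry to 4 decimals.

Form the Lagrangian:
  L(x, lambda) = (1/2) x^T Q x + c^T x + lambda^T (A x - b)
Stationarity (grad_x L = 0): Q x + c + A^T lambda = 0.
Primal feasibility: A x = b.

This gives the KKT block system:
  [ Q   A^T ] [ x     ]   [-c ]
  [ A    0  ] [ lambda ] = [ b ]

Solving the linear system:
  x*      = (-1, -2)
  lambda* = (4)
  f(x*)   = 8

x* = (-1, -2), lambda* = (4)


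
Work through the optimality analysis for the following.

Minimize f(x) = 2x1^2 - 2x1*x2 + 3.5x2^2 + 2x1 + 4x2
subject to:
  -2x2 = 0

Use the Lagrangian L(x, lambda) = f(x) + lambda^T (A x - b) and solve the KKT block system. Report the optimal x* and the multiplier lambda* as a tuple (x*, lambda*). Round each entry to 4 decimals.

Form the Lagrangian:
  L(x, lambda) = (1/2) x^T Q x + c^T x + lambda^T (A x - b)
Stationarity (grad_x L = 0): Q x + c + A^T lambda = 0.
Primal feasibility: A x = b.

This gives the KKT block system:
  [ Q   A^T ] [ x     ]   [-c ]
  [ A    0  ] [ lambda ] = [ b ]

Solving the linear system:
  x*      = (-0.5, 0)
  lambda* = (2.5)
  f(x*)   = -0.5

x* = (-0.5, 0), lambda* = (2.5)


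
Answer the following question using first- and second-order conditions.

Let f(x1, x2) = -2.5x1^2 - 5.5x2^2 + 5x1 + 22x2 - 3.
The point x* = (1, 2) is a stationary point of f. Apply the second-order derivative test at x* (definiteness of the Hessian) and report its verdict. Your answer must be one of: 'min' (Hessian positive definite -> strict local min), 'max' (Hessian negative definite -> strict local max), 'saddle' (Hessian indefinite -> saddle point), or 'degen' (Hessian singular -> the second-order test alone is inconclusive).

Compute the Hessian H = grad^2 f:
  H = [[-5, 0], [0, -11]]
Verify stationarity: grad f(x*) = H x* + g = (0, 0).
Eigenvalues of H: -11, -5.
Both eigenvalues < 0, so H is negative definite -> x* is a strict local max.

max


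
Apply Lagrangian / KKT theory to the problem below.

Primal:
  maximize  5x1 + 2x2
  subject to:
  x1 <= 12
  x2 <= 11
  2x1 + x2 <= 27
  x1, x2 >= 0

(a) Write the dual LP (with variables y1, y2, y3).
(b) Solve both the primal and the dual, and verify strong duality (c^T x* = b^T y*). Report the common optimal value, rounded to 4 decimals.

The standard primal-dual pair for 'max c^T x s.t. A x <= b, x >= 0' is:
  Dual:  min b^T y  s.t.  A^T y >= c,  y >= 0.

So the dual LP is:
  minimize  12y1 + 11y2 + 27y3
  subject to:
    y1 + 2y3 >= 5
    y2 + y3 >= 2
    y1, y2, y3 >= 0

Solving the primal: x* = (12, 3).
  primal value c^T x* = 66.
Solving the dual: y* = (1, 0, 2).
  dual value b^T y* = 66.
Strong duality: c^T x* = b^T y*. Confirmed.

66


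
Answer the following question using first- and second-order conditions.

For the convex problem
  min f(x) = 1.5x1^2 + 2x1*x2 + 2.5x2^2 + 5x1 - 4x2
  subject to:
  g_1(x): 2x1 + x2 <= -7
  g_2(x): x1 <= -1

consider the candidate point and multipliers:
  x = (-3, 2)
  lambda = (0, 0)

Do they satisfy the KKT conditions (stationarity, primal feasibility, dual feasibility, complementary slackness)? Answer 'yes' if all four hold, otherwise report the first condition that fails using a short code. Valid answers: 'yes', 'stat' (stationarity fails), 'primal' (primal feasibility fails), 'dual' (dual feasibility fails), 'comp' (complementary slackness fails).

Gradient of f: grad f(x) = Q x + c = (0, 0)
Constraint values g_i(x) = a_i^T x - b_i:
  g_1((-3, 2)) = 3
  g_2((-3, 2)) = -2
Stationarity residual: grad f(x) + sum_i lambda_i a_i = (0, 0)
  -> stationarity OK
Primal feasibility (all g_i <= 0): FAILS
Dual feasibility (all lambda_i >= 0): OK
Complementary slackness (lambda_i * g_i(x) = 0 for all i): OK

Verdict: the first failing condition is primal_feasibility -> primal.

primal


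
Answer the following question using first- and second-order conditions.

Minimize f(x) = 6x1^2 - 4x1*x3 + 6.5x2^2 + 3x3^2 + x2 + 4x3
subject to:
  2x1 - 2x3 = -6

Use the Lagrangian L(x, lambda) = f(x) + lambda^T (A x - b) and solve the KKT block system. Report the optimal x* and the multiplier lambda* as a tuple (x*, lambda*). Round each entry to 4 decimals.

Form the Lagrangian:
  L(x, lambda) = (1/2) x^T Q x + c^T x + lambda^T (A x - b)
Stationarity (grad_x L = 0): Q x + c + A^T lambda = 0.
Primal feasibility: A x = b.

This gives the KKT block system:
  [ Q   A^T ] [ x     ]   [-c ]
  [ A    0  ] [ lambda ] = [ b ]

Solving the linear system:
  x*      = (-1, -0.0769, 2)
  lambda* = (10)
  f(x*)   = 33.9615

x* = (-1, -0.0769, 2), lambda* = (10)


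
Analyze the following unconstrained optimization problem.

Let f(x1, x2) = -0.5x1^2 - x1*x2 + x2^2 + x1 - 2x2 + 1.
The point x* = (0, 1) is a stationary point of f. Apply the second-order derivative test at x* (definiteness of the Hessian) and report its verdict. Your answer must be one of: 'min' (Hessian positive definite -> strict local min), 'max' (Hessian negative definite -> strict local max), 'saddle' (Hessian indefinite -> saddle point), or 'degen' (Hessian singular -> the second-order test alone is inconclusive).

Compute the Hessian H = grad^2 f:
  H = [[-1, -1], [-1, 2]]
Verify stationarity: grad f(x*) = H x* + g = (0, 0).
Eigenvalues of H: -1.3028, 2.3028.
Eigenvalues have mixed signs, so H is indefinite -> x* is a saddle point.

saddle


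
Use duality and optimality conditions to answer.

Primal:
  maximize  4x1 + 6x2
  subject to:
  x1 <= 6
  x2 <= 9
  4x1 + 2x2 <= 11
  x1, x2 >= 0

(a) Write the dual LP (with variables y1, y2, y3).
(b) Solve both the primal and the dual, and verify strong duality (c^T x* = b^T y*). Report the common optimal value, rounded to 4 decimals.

The standard primal-dual pair for 'max c^T x s.t. A x <= b, x >= 0' is:
  Dual:  min b^T y  s.t.  A^T y >= c,  y >= 0.

So the dual LP is:
  minimize  6y1 + 9y2 + 11y3
  subject to:
    y1 + 4y3 >= 4
    y2 + 2y3 >= 6
    y1, y2, y3 >= 0

Solving the primal: x* = (0, 5.5).
  primal value c^T x* = 33.
Solving the dual: y* = (0, 0, 3).
  dual value b^T y* = 33.
Strong duality: c^T x* = b^T y*. Confirmed.

33


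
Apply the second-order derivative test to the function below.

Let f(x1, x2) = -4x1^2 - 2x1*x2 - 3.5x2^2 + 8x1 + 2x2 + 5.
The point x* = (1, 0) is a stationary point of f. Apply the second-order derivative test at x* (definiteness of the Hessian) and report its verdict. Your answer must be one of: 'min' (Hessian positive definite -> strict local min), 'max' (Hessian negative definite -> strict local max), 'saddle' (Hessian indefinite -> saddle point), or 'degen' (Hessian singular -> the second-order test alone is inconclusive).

Compute the Hessian H = grad^2 f:
  H = [[-8, -2], [-2, -7]]
Verify stationarity: grad f(x*) = H x* + g = (0, 0).
Eigenvalues of H: -9.5616, -5.4384.
Both eigenvalues < 0, so H is negative definite -> x* is a strict local max.

max


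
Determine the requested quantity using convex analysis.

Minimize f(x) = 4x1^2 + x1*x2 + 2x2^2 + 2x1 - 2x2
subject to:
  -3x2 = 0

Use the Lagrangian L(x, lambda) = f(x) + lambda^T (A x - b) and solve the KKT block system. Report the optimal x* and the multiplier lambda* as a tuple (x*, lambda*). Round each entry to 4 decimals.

Form the Lagrangian:
  L(x, lambda) = (1/2) x^T Q x + c^T x + lambda^T (A x - b)
Stationarity (grad_x L = 0): Q x + c + A^T lambda = 0.
Primal feasibility: A x = b.

This gives the KKT block system:
  [ Q   A^T ] [ x     ]   [-c ]
  [ A    0  ] [ lambda ] = [ b ]

Solving the linear system:
  x*      = (-0.25, 0)
  lambda* = (-0.75)
  f(x*)   = -0.25

x* = (-0.25, 0), lambda* = (-0.75)


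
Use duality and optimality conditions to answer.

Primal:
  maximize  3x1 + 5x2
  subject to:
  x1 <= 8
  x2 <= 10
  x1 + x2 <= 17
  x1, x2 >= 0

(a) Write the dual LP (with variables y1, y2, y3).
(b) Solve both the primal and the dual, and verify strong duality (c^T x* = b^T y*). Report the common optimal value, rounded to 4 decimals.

The standard primal-dual pair for 'max c^T x s.t. A x <= b, x >= 0' is:
  Dual:  min b^T y  s.t.  A^T y >= c,  y >= 0.

So the dual LP is:
  minimize  8y1 + 10y2 + 17y3
  subject to:
    y1 + y3 >= 3
    y2 + y3 >= 5
    y1, y2, y3 >= 0

Solving the primal: x* = (7, 10).
  primal value c^T x* = 71.
Solving the dual: y* = (0, 2, 3).
  dual value b^T y* = 71.
Strong duality: c^T x* = b^T y*. Confirmed.

71


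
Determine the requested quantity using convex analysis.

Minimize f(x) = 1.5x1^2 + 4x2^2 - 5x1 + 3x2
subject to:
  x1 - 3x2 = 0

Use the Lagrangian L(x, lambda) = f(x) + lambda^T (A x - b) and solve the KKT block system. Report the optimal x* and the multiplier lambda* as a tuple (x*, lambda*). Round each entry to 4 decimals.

Form the Lagrangian:
  L(x, lambda) = (1/2) x^T Q x + c^T x + lambda^T (A x - b)
Stationarity (grad_x L = 0): Q x + c + A^T lambda = 0.
Primal feasibility: A x = b.

This gives the KKT block system:
  [ Q   A^T ] [ x     ]   [-c ]
  [ A    0  ] [ lambda ] = [ b ]

Solving the linear system:
  x*      = (1.0286, 0.3429)
  lambda* = (1.9143)
  f(x*)   = -2.0571

x* = (1.0286, 0.3429), lambda* = (1.9143)


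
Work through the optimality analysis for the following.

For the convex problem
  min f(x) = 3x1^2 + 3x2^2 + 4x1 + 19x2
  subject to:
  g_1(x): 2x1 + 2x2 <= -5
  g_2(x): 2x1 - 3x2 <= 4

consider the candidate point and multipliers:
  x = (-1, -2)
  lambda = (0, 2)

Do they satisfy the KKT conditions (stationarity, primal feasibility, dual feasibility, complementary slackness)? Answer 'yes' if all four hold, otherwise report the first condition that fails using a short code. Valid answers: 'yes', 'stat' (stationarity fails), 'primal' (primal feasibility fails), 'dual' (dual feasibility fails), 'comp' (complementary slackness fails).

Gradient of f: grad f(x) = Q x + c = (-2, 7)
Constraint values g_i(x) = a_i^T x - b_i:
  g_1((-1, -2)) = -1
  g_2((-1, -2)) = 0
Stationarity residual: grad f(x) + sum_i lambda_i a_i = (2, 1)
  -> stationarity FAILS
Primal feasibility (all g_i <= 0): OK
Dual feasibility (all lambda_i >= 0): OK
Complementary slackness (lambda_i * g_i(x) = 0 for all i): OK

Verdict: the first failing condition is stationarity -> stat.

stat


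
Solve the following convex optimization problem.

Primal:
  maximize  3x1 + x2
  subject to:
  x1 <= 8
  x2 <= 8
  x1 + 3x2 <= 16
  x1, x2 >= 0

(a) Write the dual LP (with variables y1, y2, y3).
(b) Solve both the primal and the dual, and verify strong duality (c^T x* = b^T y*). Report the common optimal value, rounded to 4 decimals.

The standard primal-dual pair for 'max c^T x s.t. A x <= b, x >= 0' is:
  Dual:  min b^T y  s.t.  A^T y >= c,  y >= 0.

So the dual LP is:
  minimize  8y1 + 8y2 + 16y3
  subject to:
    y1 + y3 >= 3
    y2 + 3y3 >= 1
    y1, y2, y3 >= 0

Solving the primal: x* = (8, 2.6667).
  primal value c^T x* = 26.6667.
Solving the dual: y* = (2.6667, 0, 0.3333).
  dual value b^T y* = 26.6667.
Strong duality: c^T x* = b^T y*. Confirmed.

26.6667


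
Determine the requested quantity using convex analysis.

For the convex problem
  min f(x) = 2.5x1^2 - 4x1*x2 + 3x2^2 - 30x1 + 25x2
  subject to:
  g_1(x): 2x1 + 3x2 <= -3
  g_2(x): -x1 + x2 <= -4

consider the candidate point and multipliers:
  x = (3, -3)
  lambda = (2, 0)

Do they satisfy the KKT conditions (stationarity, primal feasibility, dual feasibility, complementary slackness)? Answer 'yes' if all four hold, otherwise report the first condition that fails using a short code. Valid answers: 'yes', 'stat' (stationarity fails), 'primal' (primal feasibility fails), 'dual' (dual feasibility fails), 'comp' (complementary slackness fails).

Gradient of f: grad f(x) = Q x + c = (-3, -5)
Constraint values g_i(x) = a_i^T x - b_i:
  g_1((3, -3)) = 0
  g_2((3, -3)) = -2
Stationarity residual: grad f(x) + sum_i lambda_i a_i = (1, 1)
  -> stationarity FAILS
Primal feasibility (all g_i <= 0): OK
Dual feasibility (all lambda_i >= 0): OK
Complementary slackness (lambda_i * g_i(x) = 0 for all i): OK

Verdict: the first failing condition is stationarity -> stat.

stat


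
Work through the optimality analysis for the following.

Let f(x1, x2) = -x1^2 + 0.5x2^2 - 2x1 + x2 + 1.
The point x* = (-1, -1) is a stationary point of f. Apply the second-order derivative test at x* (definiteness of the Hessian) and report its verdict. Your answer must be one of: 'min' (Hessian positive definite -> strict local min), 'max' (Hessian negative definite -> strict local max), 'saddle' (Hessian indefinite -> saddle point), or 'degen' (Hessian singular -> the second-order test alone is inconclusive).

Compute the Hessian H = grad^2 f:
  H = [[-2, 0], [0, 1]]
Verify stationarity: grad f(x*) = H x* + g = (0, 0).
Eigenvalues of H: -2, 1.
Eigenvalues have mixed signs, so H is indefinite -> x* is a saddle point.

saddle


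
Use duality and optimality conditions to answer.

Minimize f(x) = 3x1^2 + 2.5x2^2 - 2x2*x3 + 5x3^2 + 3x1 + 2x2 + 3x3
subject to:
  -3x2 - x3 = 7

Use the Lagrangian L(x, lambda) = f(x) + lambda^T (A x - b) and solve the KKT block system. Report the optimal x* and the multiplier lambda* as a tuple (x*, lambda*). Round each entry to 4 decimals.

Form the Lagrangian:
  L(x, lambda) = (1/2) x^T Q x + c^T x + lambda^T (A x - b)
Stationarity (grad_x L = 0): Q x + c + A^T lambda = 0.
Primal feasibility: A x = b.

This gives the KKT block system:
  [ Q   A^T ] [ x     ]   [-c ]
  [ A    0  ] [ lambda ] = [ b ]

Solving the linear system:
  x*      = (-0.5, -2.028, -0.9159)
  lambda* = (-2.1028)
  f(x*)   = 3.2079

x* = (-0.5, -2.028, -0.9159), lambda* = (-2.1028)


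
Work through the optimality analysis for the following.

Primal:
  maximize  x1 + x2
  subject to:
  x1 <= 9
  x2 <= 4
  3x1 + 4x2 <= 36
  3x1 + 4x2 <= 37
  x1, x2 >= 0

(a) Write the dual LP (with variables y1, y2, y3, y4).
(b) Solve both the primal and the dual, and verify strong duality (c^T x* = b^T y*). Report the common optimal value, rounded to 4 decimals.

The standard primal-dual pair for 'max c^T x s.t. A x <= b, x >= 0' is:
  Dual:  min b^T y  s.t.  A^T y >= c,  y >= 0.

So the dual LP is:
  minimize  9y1 + 4y2 + 36y3 + 37y4
  subject to:
    y1 + 3y3 + 3y4 >= 1
    y2 + 4y3 + 4y4 >= 1
    y1, y2, y3, y4 >= 0

Solving the primal: x* = (9, 2.25).
  primal value c^T x* = 11.25.
Solving the dual: y* = (0.25, 0, 0.25, 0).
  dual value b^T y* = 11.25.
Strong duality: c^T x* = b^T y*. Confirmed.

11.25


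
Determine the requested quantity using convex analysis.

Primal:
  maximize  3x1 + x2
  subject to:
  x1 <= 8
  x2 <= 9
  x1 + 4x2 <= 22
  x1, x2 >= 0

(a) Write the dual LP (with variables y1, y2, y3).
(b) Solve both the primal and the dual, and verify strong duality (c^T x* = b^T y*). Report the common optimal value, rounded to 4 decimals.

The standard primal-dual pair for 'max c^T x s.t. A x <= b, x >= 0' is:
  Dual:  min b^T y  s.t.  A^T y >= c,  y >= 0.

So the dual LP is:
  minimize  8y1 + 9y2 + 22y3
  subject to:
    y1 + y3 >= 3
    y2 + 4y3 >= 1
    y1, y2, y3 >= 0

Solving the primal: x* = (8, 3.5).
  primal value c^T x* = 27.5.
Solving the dual: y* = (2.75, 0, 0.25).
  dual value b^T y* = 27.5.
Strong duality: c^T x* = b^T y*. Confirmed.

27.5


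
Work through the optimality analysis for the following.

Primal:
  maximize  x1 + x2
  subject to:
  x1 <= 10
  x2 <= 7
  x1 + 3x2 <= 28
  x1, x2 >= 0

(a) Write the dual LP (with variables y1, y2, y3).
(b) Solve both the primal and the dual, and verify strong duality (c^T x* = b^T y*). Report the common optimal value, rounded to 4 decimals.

The standard primal-dual pair for 'max c^T x s.t. A x <= b, x >= 0' is:
  Dual:  min b^T y  s.t.  A^T y >= c,  y >= 0.

So the dual LP is:
  minimize  10y1 + 7y2 + 28y3
  subject to:
    y1 + y3 >= 1
    y2 + 3y3 >= 1
    y1, y2, y3 >= 0

Solving the primal: x* = (10, 6).
  primal value c^T x* = 16.
Solving the dual: y* = (0.6667, 0, 0.3333).
  dual value b^T y* = 16.
Strong duality: c^T x* = b^T y*. Confirmed.

16


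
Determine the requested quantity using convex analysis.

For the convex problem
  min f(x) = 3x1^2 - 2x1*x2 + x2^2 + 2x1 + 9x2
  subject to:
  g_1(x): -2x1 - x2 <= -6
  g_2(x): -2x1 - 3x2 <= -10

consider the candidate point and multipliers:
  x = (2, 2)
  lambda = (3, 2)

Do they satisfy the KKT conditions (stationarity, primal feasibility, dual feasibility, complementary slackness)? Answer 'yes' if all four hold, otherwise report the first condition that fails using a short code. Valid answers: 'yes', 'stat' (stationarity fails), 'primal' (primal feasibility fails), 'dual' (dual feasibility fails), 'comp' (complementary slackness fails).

Gradient of f: grad f(x) = Q x + c = (10, 9)
Constraint values g_i(x) = a_i^T x - b_i:
  g_1((2, 2)) = 0
  g_2((2, 2)) = 0
Stationarity residual: grad f(x) + sum_i lambda_i a_i = (0, 0)
  -> stationarity OK
Primal feasibility (all g_i <= 0): OK
Dual feasibility (all lambda_i >= 0): OK
Complementary slackness (lambda_i * g_i(x) = 0 for all i): OK

Verdict: yes, KKT holds.

yes


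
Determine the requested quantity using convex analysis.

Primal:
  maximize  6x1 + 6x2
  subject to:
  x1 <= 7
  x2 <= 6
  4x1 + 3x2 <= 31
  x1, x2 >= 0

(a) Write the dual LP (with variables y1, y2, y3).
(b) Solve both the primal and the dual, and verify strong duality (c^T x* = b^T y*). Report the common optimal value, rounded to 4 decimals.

The standard primal-dual pair for 'max c^T x s.t. A x <= b, x >= 0' is:
  Dual:  min b^T y  s.t.  A^T y >= c,  y >= 0.

So the dual LP is:
  minimize  7y1 + 6y2 + 31y3
  subject to:
    y1 + 4y3 >= 6
    y2 + 3y3 >= 6
    y1, y2, y3 >= 0

Solving the primal: x* = (3.25, 6).
  primal value c^T x* = 55.5.
Solving the dual: y* = (0, 1.5, 1.5).
  dual value b^T y* = 55.5.
Strong duality: c^T x* = b^T y*. Confirmed.

55.5


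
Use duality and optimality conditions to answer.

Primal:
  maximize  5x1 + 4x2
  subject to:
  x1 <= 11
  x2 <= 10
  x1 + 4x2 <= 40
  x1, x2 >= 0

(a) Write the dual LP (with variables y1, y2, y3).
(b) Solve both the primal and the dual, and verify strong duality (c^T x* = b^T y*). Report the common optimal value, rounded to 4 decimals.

The standard primal-dual pair for 'max c^T x s.t. A x <= b, x >= 0' is:
  Dual:  min b^T y  s.t.  A^T y >= c,  y >= 0.

So the dual LP is:
  minimize  11y1 + 10y2 + 40y3
  subject to:
    y1 + y3 >= 5
    y2 + 4y3 >= 4
    y1, y2, y3 >= 0

Solving the primal: x* = (11, 7.25).
  primal value c^T x* = 84.
Solving the dual: y* = (4, 0, 1).
  dual value b^T y* = 84.
Strong duality: c^T x* = b^T y*. Confirmed.

84


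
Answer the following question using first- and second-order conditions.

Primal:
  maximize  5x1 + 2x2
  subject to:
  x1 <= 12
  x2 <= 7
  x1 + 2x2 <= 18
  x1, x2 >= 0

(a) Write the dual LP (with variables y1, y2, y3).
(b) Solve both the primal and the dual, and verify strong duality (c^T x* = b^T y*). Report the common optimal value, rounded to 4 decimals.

The standard primal-dual pair for 'max c^T x s.t. A x <= b, x >= 0' is:
  Dual:  min b^T y  s.t.  A^T y >= c,  y >= 0.

So the dual LP is:
  minimize  12y1 + 7y2 + 18y3
  subject to:
    y1 + y3 >= 5
    y2 + 2y3 >= 2
    y1, y2, y3 >= 0

Solving the primal: x* = (12, 3).
  primal value c^T x* = 66.
Solving the dual: y* = (4, 0, 1).
  dual value b^T y* = 66.
Strong duality: c^T x* = b^T y*. Confirmed.

66


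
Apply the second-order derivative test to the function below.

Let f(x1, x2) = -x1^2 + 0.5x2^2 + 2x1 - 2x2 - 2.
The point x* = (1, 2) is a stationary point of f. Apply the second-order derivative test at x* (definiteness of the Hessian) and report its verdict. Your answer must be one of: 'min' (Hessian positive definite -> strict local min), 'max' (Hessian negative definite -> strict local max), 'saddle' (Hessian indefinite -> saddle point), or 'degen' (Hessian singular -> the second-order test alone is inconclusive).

Compute the Hessian H = grad^2 f:
  H = [[-2, 0], [0, 1]]
Verify stationarity: grad f(x*) = H x* + g = (0, 0).
Eigenvalues of H: -2, 1.
Eigenvalues have mixed signs, so H is indefinite -> x* is a saddle point.

saddle


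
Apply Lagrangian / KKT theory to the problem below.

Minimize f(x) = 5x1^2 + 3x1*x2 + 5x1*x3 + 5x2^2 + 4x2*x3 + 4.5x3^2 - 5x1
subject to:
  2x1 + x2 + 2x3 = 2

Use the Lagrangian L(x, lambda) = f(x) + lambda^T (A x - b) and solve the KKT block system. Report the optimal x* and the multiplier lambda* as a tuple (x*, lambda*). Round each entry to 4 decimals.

Form the Lagrangian:
  L(x, lambda) = (1/2) x^T Q x + c^T x + lambda^T (A x - b)
Stationarity (grad_x L = 0): Q x + c + A^T lambda = 0.
Primal feasibility: A x = b.

This gives the KKT block system:
  [ Q   A^T ] [ x     ]   [-c ]
  [ A    0  ] [ lambda ] = [ b ]

Solving the linear system:
  x*      = (1.0068, -0.0614, 0.0239)
  lambda* = (-2.5017)
  f(x*)   = -0.0154

x* = (1.0068, -0.0614, 0.0239), lambda* = (-2.5017)


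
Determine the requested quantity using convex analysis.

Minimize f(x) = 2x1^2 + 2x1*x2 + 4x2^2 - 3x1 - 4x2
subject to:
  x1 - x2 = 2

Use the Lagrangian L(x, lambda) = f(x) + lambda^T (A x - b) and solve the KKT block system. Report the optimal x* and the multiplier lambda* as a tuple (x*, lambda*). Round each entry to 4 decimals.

Form the Lagrangian:
  L(x, lambda) = (1/2) x^T Q x + c^T x + lambda^T (A x - b)
Stationarity (grad_x L = 0): Q x + c + A^T lambda = 0.
Primal feasibility: A x = b.

This gives the KKT block system:
  [ Q   A^T ] [ x     ]   [-c ]
  [ A    0  ] [ lambda ] = [ b ]

Solving the linear system:
  x*      = (1.6875, -0.3125)
  lambda* = (-3.125)
  f(x*)   = 1.2188

x* = (1.6875, -0.3125), lambda* = (-3.125)


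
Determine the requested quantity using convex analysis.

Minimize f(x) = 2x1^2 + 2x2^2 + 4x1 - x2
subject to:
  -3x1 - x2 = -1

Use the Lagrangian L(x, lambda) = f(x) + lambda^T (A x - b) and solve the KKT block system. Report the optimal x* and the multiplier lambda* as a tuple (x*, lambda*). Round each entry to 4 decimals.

Form the Lagrangian:
  L(x, lambda) = (1/2) x^T Q x + c^T x + lambda^T (A x - b)
Stationarity (grad_x L = 0): Q x + c + A^T lambda = 0.
Primal feasibility: A x = b.

This gives the KKT block system:
  [ Q   A^T ] [ x     ]   [-c ]
  [ A    0  ] [ lambda ] = [ b ]

Solving the linear system:
  x*      = (0.125, 0.625)
  lambda* = (1.5)
  f(x*)   = 0.6875

x* = (0.125, 0.625), lambda* = (1.5)


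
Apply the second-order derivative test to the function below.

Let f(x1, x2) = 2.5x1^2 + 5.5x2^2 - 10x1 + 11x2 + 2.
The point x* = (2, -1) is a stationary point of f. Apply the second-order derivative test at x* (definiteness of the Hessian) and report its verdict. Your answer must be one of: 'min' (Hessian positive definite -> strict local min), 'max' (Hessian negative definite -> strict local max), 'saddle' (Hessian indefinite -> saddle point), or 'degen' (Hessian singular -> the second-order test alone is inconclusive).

Compute the Hessian H = grad^2 f:
  H = [[5, 0], [0, 11]]
Verify stationarity: grad f(x*) = H x* + g = (0, 0).
Eigenvalues of H: 5, 11.
Both eigenvalues > 0, so H is positive definite -> x* is a strict local min.

min


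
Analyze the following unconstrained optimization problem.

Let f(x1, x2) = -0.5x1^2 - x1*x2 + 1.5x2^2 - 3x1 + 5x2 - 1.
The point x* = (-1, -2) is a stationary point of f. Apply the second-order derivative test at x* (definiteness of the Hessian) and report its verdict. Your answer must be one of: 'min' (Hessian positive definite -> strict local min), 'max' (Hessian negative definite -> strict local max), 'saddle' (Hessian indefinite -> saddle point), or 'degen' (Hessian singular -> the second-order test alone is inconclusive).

Compute the Hessian H = grad^2 f:
  H = [[-1, -1], [-1, 3]]
Verify stationarity: grad f(x*) = H x* + g = (0, 0).
Eigenvalues of H: -1.2361, 3.2361.
Eigenvalues have mixed signs, so H is indefinite -> x* is a saddle point.

saddle


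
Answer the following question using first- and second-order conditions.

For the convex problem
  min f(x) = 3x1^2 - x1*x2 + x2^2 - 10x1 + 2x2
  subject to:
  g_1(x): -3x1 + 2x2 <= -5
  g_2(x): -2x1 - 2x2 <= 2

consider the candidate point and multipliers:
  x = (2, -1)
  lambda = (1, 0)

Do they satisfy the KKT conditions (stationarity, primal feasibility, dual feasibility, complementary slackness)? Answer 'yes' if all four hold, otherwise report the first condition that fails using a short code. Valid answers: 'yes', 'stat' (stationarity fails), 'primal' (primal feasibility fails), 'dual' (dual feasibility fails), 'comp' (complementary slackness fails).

Gradient of f: grad f(x) = Q x + c = (3, -2)
Constraint values g_i(x) = a_i^T x - b_i:
  g_1((2, -1)) = -3
  g_2((2, -1)) = -4
Stationarity residual: grad f(x) + sum_i lambda_i a_i = (0, 0)
  -> stationarity OK
Primal feasibility (all g_i <= 0): OK
Dual feasibility (all lambda_i >= 0): OK
Complementary slackness (lambda_i * g_i(x) = 0 for all i): FAILS

Verdict: the first failing condition is complementary_slackness -> comp.

comp


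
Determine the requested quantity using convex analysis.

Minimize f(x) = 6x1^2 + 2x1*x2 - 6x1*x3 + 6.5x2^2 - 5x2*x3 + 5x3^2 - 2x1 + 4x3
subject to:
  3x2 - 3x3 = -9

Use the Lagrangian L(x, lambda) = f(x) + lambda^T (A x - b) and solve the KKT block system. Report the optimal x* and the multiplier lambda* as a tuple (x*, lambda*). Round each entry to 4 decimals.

Form the Lagrangian:
  L(x, lambda) = (1/2) x^T Q x + c^T x + lambda^T (A x - b)
Stationarity (grad_x L = 0): Q x + c + A^T lambda = 0.
Primal feasibility: A x = b.

This gives the KKT block system:
  [ Q   A^T ] [ x     ]   [-c ]
  [ A    0  ] [ lambda ] = [ b ]

Solving the linear system:
  x*      = (1.3143, -1.0571, 1.9429)
  lambda* = (6.9429)
  f(x*)   = 33.8143

x* = (1.3143, -1.0571, 1.9429), lambda* = (6.9429)


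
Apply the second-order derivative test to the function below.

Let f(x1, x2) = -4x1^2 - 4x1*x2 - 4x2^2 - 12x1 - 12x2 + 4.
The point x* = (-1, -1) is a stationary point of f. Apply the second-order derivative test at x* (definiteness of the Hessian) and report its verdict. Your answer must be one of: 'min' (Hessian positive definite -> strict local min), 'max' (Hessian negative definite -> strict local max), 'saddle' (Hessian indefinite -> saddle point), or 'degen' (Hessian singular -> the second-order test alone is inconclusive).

Compute the Hessian H = grad^2 f:
  H = [[-8, -4], [-4, -8]]
Verify stationarity: grad f(x*) = H x* + g = (0, 0).
Eigenvalues of H: -12, -4.
Both eigenvalues < 0, so H is negative definite -> x* is a strict local max.

max


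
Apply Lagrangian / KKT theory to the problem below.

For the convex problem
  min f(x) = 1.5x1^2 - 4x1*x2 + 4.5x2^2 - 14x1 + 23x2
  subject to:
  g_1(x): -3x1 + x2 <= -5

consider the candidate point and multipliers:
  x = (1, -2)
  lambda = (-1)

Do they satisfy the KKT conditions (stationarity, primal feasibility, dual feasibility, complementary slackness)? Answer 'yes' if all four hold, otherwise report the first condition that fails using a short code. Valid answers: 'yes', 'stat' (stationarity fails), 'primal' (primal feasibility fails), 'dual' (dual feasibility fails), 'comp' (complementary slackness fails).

Gradient of f: grad f(x) = Q x + c = (-3, 1)
Constraint values g_i(x) = a_i^T x - b_i:
  g_1((1, -2)) = 0
Stationarity residual: grad f(x) + sum_i lambda_i a_i = (0, 0)
  -> stationarity OK
Primal feasibility (all g_i <= 0): OK
Dual feasibility (all lambda_i >= 0): FAILS
Complementary slackness (lambda_i * g_i(x) = 0 for all i): OK

Verdict: the first failing condition is dual_feasibility -> dual.

dual


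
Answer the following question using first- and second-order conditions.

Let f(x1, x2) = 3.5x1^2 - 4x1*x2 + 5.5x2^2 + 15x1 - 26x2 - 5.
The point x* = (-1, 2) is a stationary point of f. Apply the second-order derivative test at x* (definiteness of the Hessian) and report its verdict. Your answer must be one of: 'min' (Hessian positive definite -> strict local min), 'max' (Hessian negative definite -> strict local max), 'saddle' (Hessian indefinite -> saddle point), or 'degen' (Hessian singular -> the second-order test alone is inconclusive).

Compute the Hessian H = grad^2 f:
  H = [[7, -4], [-4, 11]]
Verify stationarity: grad f(x*) = H x* + g = (0, 0).
Eigenvalues of H: 4.5279, 13.4721.
Both eigenvalues > 0, so H is positive definite -> x* is a strict local min.

min


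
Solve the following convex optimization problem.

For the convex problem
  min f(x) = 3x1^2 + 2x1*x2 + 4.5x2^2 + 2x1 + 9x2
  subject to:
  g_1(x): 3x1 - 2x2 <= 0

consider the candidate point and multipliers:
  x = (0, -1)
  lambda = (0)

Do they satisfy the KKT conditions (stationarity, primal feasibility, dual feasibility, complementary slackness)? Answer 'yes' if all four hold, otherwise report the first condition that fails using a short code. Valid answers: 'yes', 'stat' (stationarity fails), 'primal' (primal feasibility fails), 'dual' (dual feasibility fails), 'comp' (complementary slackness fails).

Gradient of f: grad f(x) = Q x + c = (0, 0)
Constraint values g_i(x) = a_i^T x - b_i:
  g_1((0, -1)) = 2
Stationarity residual: grad f(x) + sum_i lambda_i a_i = (0, 0)
  -> stationarity OK
Primal feasibility (all g_i <= 0): FAILS
Dual feasibility (all lambda_i >= 0): OK
Complementary slackness (lambda_i * g_i(x) = 0 for all i): OK

Verdict: the first failing condition is primal_feasibility -> primal.

primal


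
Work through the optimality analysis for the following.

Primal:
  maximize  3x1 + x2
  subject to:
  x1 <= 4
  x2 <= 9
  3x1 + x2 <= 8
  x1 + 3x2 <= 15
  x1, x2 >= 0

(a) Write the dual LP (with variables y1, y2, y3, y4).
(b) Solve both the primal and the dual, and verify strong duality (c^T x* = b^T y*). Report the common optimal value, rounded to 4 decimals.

The standard primal-dual pair for 'max c^T x s.t. A x <= b, x >= 0' is:
  Dual:  min b^T y  s.t.  A^T y >= c,  y >= 0.

So the dual LP is:
  minimize  4y1 + 9y2 + 8y3 + 15y4
  subject to:
    y1 + 3y3 + y4 >= 3
    y2 + y3 + 3y4 >= 1
    y1, y2, y3, y4 >= 0

Solving the primal: x* = (1.125, 4.625).
  primal value c^T x* = 8.
Solving the dual: y* = (0, 0, 1, 0).
  dual value b^T y* = 8.
Strong duality: c^T x* = b^T y*. Confirmed.

8


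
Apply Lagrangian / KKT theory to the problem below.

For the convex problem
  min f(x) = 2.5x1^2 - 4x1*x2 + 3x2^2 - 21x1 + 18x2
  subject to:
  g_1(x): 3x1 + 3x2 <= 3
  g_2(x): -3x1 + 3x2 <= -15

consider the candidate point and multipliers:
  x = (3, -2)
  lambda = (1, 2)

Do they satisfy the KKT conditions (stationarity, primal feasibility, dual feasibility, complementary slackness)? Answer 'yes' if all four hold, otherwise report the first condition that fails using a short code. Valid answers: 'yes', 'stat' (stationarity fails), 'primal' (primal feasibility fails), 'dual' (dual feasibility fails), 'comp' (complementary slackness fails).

Gradient of f: grad f(x) = Q x + c = (2, -6)
Constraint values g_i(x) = a_i^T x - b_i:
  g_1((3, -2)) = 0
  g_2((3, -2)) = 0
Stationarity residual: grad f(x) + sum_i lambda_i a_i = (-1, 3)
  -> stationarity FAILS
Primal feasibility (all g_i <= 0): OK
Dual feasibility (all lambda_i >= 0): OK
Complementary slackness (lambda_i * g_i(x) = 0 for all i): OK

Verdict: the first failing condition is stationarity -> stat.

stat


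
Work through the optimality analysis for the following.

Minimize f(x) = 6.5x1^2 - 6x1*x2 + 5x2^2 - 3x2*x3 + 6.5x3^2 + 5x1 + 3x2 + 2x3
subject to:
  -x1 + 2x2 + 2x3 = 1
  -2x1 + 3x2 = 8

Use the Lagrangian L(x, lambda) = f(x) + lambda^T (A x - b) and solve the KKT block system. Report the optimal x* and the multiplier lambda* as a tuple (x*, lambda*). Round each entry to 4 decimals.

Form the Lagrangian:
  L(x, lambda) = (1/2) x^T Q x + c^T x + lambda^T (A x - b)
Stationarity (grad_x L = 0): Q x + c + A^T lambda = 0.
Primal feasibility: A x = b.

This gives the KKT block system:
  [ Q   A^T ] [ x     ]   [-c ]
  [ A    0  ] [ lambda ] = [ b ]

Solving the linear system:
  x*      = (-1.7958, 1.4695, -1.8674)
  lambda* = (13.3422, -20.252)
  f(x*)   = 70.1844

x* = (-1.7958, 1.4695, -1.8674), lambda* = (13.3422, -20.252)


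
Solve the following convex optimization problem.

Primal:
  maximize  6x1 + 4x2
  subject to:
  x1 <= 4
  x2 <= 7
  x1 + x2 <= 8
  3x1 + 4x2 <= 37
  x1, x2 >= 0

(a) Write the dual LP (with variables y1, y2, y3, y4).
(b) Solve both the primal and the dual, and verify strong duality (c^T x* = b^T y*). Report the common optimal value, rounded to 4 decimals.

The standard primal-dual pair for 'max c^T x s.t. A x <= b, x >= 0' is:
  Dual:  min b^T y  s.t.  A^T y >= c,  y >= 0.

So the dual LP is:
  minimize  4y1 + 7y2 + 8y3 + 37y4
  subject to:
    y1 + y3 + 3y4 >= 6
    y2 + y3 + 4y4 >= 4
    y1, y2, y3, y4 >= 0

Solving the primal: x* = (4, 4).
  primal value c^T x* = 40.
Solving the dual: y* = (2, 0, 4, 0).
  dual value b^T y* = 40.
Strong duality: c^T x* = b^T y*. Confirmed.

40


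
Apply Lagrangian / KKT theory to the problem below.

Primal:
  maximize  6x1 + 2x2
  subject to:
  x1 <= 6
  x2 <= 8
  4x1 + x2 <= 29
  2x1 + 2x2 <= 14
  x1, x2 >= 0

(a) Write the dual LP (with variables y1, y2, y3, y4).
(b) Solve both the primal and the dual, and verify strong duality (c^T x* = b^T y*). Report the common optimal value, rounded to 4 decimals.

The standard primal-dual pair for 'max c^T x s.t. A x <= b, x >= 0' is:
  Dual:  min b^T y  s.t.  A^T y >= c,  y >= 0.

So the dual LP is:
  minimize  6y1 + 8y2 + 29y3 + 14y4
  subject to:
    y1 + 4y3 + 2y4 >= 6
    y2 + y3 + 2y4 >= 2
    y1, y2, y3, y4 >= 0

Solving the primal: x* = (6, 1).
  primal value c^T x* = 38.
Solving the dual: y* = (4, 0, 0, 1).
  dual value b^T y* = 38.
Strong duality: c^T x* = b^T y*. Confirmed.

38


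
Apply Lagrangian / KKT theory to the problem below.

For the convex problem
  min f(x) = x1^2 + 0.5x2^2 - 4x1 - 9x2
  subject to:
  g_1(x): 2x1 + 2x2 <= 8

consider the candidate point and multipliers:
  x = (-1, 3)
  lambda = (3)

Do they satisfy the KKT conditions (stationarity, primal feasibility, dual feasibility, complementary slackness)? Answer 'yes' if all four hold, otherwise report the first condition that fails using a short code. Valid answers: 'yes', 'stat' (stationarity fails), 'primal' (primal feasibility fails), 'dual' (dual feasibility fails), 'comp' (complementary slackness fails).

Gradient of f: grad f(x) = Q x + c = (-6, -6)
Constraint values g_i(x) = a_i^T x - b_i:
  g_1((-1, 3)) = -4
Stationarity residual: grad f(x) + sum_i lambda_i a_i = (0, 0)
  -> stationarity OK
Primal feasibility (all g_i <= 0): OK
Dual feasibility (all lambda_i >= 0): OK
Complementary slackness (lambda_i * g_i(x) = 0 for all i): FAILS

Verdict: the first failing condition is complementary_slackness -> comp.

comp


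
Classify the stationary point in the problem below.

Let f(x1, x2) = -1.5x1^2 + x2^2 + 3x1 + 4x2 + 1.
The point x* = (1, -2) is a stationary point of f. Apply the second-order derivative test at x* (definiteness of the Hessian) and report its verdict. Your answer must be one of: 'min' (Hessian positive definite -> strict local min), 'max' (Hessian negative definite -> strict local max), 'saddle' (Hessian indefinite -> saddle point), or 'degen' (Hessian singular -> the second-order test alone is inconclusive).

Compute the Hessian H = grad^2 f:
  H = [[-3, 0], [0, 2]]
Verify stationarity: grad f(x*) = H x* + g = (0, 0).
Eigenvalues of H: -3, 2.
Eigenvalues have mixed signs, so H is indefinite -> x* is a saddle point.

saddle


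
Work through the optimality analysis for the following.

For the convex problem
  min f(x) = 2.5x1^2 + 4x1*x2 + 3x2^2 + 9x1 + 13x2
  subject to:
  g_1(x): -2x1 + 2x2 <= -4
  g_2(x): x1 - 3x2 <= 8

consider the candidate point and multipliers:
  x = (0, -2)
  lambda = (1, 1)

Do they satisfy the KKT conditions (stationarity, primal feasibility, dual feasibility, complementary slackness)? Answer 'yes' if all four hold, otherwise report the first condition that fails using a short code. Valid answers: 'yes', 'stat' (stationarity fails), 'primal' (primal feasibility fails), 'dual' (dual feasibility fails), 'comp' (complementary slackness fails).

Gradient of f: grad f(x) = Q x + c = (1, 1)
Constraint values g_i(x) = a_i^T x - b_i:
  g_1((0, -2)) = 0
  g_2((0, -2)) = -2
Stationarity residual: grad f(x) + sum_i lambda_i a_i = (0, 0)
  -> stationarity OK
Primal feasibility (all g_i <= 0): OK
Dual feasibility (all lambda_i >= 0): OK
Complementary slackness (lambda_i * g_i(x) = 0 for all i): FAILS

Verdict: the first failing condition is complementary_slackness -> comp.

comp


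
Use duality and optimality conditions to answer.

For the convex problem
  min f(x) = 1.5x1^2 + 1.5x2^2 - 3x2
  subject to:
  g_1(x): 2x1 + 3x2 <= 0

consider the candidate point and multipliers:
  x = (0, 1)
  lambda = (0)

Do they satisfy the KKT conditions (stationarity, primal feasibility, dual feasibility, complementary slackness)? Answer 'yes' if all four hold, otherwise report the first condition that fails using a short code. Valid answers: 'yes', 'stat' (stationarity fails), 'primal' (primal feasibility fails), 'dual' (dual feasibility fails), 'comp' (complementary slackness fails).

Gradient of f: grad f(x) = Q x + c = (0, 0)
Constraint values g_i(x) = a_i^T x - b_i:
  g_1((0, 1)) = 3
Stationarity residual: grad f(x) + sum_i lambda_i a_i = (0, 0)
  -> stationarity OK
Primal feasibility (all g_i <= 0): FAILS
Dual feasibility (all lambda_i >= 0): OK
Complementary slackness (lambda_i * g_i(x) = 0 for all i): OK

Verdict: the first failing condition is primal_feasibility -> primal.

primal


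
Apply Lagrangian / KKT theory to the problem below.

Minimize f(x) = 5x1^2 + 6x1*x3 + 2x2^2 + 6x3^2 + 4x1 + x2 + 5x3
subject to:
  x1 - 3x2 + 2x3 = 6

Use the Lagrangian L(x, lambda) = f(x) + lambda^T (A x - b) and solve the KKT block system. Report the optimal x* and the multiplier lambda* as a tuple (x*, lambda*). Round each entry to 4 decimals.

Form the Lagrangian:
  L(x, lambda) = (1/2) x^T Q x + c^T x + lambda^T (A x - b)
Stationarity (grad_x L = 0): Q x + c + A^T lambda = 0.
Primal feasibility: A x = b.

This gives the KKT block system:
  [ Q   A^T ] [ x     ]   [-c ]
  [ A    0  ] [ lambda ] = [ b ]

Solving the linear system:
  x*      = (-0.2143, -2.0161, 0.0829)
  lambda* = (-2.3548)
  f(x*)   = 5.8353

x* = (-0.2143, -2.0161, 0.0829), lambda* = (-2.3548)
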